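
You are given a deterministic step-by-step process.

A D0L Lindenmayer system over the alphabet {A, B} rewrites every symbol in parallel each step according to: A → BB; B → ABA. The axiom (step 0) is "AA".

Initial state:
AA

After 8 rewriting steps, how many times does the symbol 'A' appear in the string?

1448

step 0: AA
step 1: BBBB
step 2: ABAABAABAABA
step 3: BBABABBBBABABBBBABABBBBABABB
step 4: ABAABABBABABBABAABAABAABABBABABBABAABAABAABABBABABBABAABAABAABABBABABBABAABA
step 5: BBABABBBBABABBABAABABBABABBABAABABBABABBBBABABBBBABABBBBAB…BABBBBABABBBBABABBBBABABBABAABABBABABBABAABABBABABBBBABABB  (len 188)
step 6: ABAABABBABABBABAABAABAABABBABABBABAABABBABABBBBABABBABAABA…ABAABABBABABBBBABABBABAABABBABABBABAABAABAABABBABABBABAABA  (len 492)
step 7: BBABABBBBABABBABAABABBABABBABAABABBABABBBBABABBBBABABBBBAB…BABBBBABABBBBABABBBBABABBABAABABBABABBABAABABBABABBBBABABB  (len 1244)
step 8: ABAABABBABABBABAABAABAABABBABABBABAABABBABABBBBABABBABAABA…ABAABABBABABBBBABABBABAABABBABABBABAABAABAABABBABABBABAABA  (len 3212)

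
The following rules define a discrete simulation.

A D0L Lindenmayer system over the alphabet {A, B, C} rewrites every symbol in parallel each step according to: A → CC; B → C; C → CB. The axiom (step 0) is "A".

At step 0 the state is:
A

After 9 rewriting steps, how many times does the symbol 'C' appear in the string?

t=0: A
t=1: CC
t=2: CBCB
t=3: CBCCBC
t=4: CBCCBCBCCB
t=5: CBCCBCBCCBCCBCBC
t=6: CBCCBCBCCBCCBCBCCBCBCCBCCB
t=7: CBCCBCBCCBCCBCBCCBCBCCBCCBCBCCBCCBCBCCBCBC
t=8: CBCCBCBCCBCCBCBCCBCBCCBCCBCBCCBCCBCBCCBCBCCBCCBCBCCBCBCCBCCBCBCCBCCB
t=9: CBCCBCBCCBCCBCBCCBCBCCBCCBCBCCBCCBCBCCBCBCCBCCBCBCCBCBCCBCCBCBCCBCCBCBCCBCBCCBCCBCBCCBCCBCBCCBCBCCBCCBCBCCBCBC

68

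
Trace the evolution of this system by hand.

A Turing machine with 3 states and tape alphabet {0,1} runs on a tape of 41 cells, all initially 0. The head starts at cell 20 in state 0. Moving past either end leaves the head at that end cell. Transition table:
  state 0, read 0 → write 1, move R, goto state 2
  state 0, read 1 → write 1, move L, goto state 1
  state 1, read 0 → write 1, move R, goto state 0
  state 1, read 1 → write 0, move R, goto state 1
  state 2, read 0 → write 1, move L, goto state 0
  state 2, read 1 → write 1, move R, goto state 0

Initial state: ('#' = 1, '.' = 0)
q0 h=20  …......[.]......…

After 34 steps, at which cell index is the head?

32

0) q0 h=20  …......[.]......…
1) q2 h=21  ….....#[.]......…
2) q0 h=20  …......[#]#.....…
3) q1 h=19  …......[.]##....…
4) q0 h=20  ….....#[#]#.....…
5) q1 h=19  …......[#]##....…
6) q1 h=20  …......[#]#.....…
7) q1 h=21  …......[#]......…
8) q1 h=22  …......[.]......…
9) q0 h=23  ….....#[.]......…
10) q2 h=24  …....##[.]......…
11) q0 h=23  ….....#[#]#.....…
12) q1 h=22  …......[#]##....…
13) q1 h=23  …......[#]#.....…
14) q1 h=24  …......[#]......…
15) q1 h=25  …......[.]......…
16) q0 h=26  ….....#[.]......…
17) q2 h=27  …....##[.]......…
18) q0 h=26  ….....#[#]#.....…
19) q1 h=25  …......[#]##....…
20) q1 h=26  …......[#]#.....…
21) q1 h=27  …......[#]......…
22) q1 h=28  …......[.]......…
23) q0 h=29  ….....#[.]......…
24) q2 h=30  …....##[.]......…
25) q0 h=29  ….....#[#]#.....…
26) q1 h=28  …......[#]##....…
27) q1 h=29  …......[#]#.....…
28) q1 h=30  …......[#]......…
29) q1 h=31  …......[.]......…
30) q0 h=32  ….....#[.]......…
31) q2 h=33  …....##[.]......…
32) q0 h=32  ….....#[#]#.....…
33) q1 h=31  …......[#]##....…
34) q1 h=32  …......[#]#.....…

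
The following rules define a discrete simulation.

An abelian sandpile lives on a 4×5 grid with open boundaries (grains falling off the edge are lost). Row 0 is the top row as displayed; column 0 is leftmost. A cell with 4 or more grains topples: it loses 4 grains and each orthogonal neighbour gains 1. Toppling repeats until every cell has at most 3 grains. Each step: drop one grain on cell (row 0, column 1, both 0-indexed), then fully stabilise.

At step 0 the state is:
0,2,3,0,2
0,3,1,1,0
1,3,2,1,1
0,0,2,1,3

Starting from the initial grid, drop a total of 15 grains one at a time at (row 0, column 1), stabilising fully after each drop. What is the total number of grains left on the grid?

32

gen 0: 0,2,3,0,2
0,3,1,1,0
1,3,2,1,1
0,0,2,1,3
gen 1: 0,3,3,0,2
0,3,1,1,0
1,3,2,1,1
0,0,2,1,3
gen 2: 1,2,0,1,2
1,1,3,1,0
2,0,3,1,1
0,1,2,1,3
gen 3: 1,3,0,1,2
1,1,3,1,0
2,0,3,1,1
0,1,2,1,3
gen 4: 2,0,1,1,2
1,2,3,1,0
2,0,3,1,1
0,1,2,1,3
gen 5: 2,1,1,1,2
1,2,3,1,0
2,0,3,1,1
0,1,2,1,3
gen 6: 2,2,1,1,2
1,2,3,1,0
2,0,3,1,1
0,1,2,1,3
gen 7: 2,3,1,1,2
1,2,3,1,0
2,0,3,1,1
0,1,2,1,3
gen 8: 3,0,2,1,2
1,3,3,1,0
2,0,3,1,1
0,1,2,1,3
gen 9: 3,1,2,1,2
1,3,3,1,0
2,0,3,1,1
0,1,2,1,3
gen 10: 3,2,2,1,2
1,3,3,1,0
2,0,3,1,1
0,1,2,1,3
gen 11: 3,3,2,1,2
1,3,3,1,0
2,0,3,1,1
0,1,2,1,3
gen 12: 0,3,0,2,2
3,1,2,2,0
2,2,0,2,1
0,1,3,1,3
gen 13: 1,0,1,2,2
3,2,2,2,0
2,2,0,2,1
0,1,3,1,3
gen 14: 1,1,1,2,2
3,2,2,2,0
2,2,0,2,1
0,1,3,1,3
gen 15: 1,2,1,2,2
3,2,2,2,0
2,2,0,2,1
0,1,3,1,3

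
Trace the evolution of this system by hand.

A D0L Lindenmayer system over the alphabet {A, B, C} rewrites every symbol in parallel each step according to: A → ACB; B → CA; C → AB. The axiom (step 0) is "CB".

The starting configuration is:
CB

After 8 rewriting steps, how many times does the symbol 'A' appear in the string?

k=0  CB
k=1  ABCA
k=2  ACBCAABACB
k=3  ACBABCAABACBACBCAACBABCA
k=4  ACBABCAACBCAABACBACBCAACBABCAACBABCAABACBACBABCAACBCAABACB
k=5  ACBABCAACBCAABACBACBABCAABACBACBCAACBABCAACBABCAABACBACBAB…ABACBACBCAACBABCAACBABCAACBCAABACBACBABCAABACBACBCAACBABCA  (len 140)
k=6  ACBABCAACBCAABACBACBABCAABACBACBCAACBABCAACBABCAACBCAABACB…ACBABCAACBCAABACBACBCAACBABCAACBABCAABACBACBABCAACBCAABACB  (len 338)
k=7  ACBABCAACBCAABACBACBABCAABACBACBCAACBABCAACBABCAACBCAABACB…ABACBACBCAACBABCAACBABCAACBCAABACBACBABCAABACBACBCAACBABCA  (len 816)
k=8  ACBABCAACBCAABACBACBABCAABACBACBCAACBABCAACBABCAACBCAABACB…ACBABCAACBCAABACBACBCAACBABCAACBABCAABACBACBABCAACBCAABACB  (len 1970)

816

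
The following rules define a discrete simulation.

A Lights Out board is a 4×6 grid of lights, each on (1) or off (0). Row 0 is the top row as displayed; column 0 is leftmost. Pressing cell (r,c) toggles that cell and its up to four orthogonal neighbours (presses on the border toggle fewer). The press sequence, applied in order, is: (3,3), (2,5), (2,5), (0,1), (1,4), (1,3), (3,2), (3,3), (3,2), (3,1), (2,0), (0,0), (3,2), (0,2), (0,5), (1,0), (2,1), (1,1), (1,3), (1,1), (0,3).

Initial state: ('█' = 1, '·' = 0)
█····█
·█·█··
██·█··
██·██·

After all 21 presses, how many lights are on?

11

[0] █····█
·█·█··
██·█··
██·██·
[1] █····█
·█·█··
██····
███···
[2] █····█
·█·█·█
██··██
███··█
[3] █····█
·█·█··
██····
███···
[4] ·██··█
···█··
██····
███···
[5] ·██·██
····██
██··█·
███···
[6] ·█████
··██·█
██·██·
███···
[7] ·█████
··██·█
█████·
█··█··
[8] ·█████
··██·█
███·█·
█·█·█·
[9] ·█████
··██·█
██··█·
██·██·
[10] ·█████
··██·█
█···█·
··███·
[11] ·█████
█·██·█
·█··█·
█·███·
[12] █·████
··██·█
·█··█·
█·███·
[13] █·████
··██·█
·██·█·
██··█·
[14] ██··██
···█·█
·██·█·
██··█·
[15] ██····
···█··
·██·█·
██··█·
[16] ·█····
██·█··
███·█·
██··█·
[17] ·█····
█··█··
····█·
█···█·
[18] ······
·███··
·█··█·
█···█·
[19] ···█··
·█··█·
·█·██·
█···█·
[20] ·█·█··
█·█·█·
···██·
█···█·
[21] ·██·█·
█·███·
···██·
█···█·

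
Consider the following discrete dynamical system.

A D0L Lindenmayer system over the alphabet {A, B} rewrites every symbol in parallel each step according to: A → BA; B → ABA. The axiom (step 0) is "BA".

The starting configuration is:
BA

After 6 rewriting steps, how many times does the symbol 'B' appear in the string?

169

0) BA
1) ABABA
2) BAABABAABABA
3) ABABABAABABAABABABAABABAABABA
4) BAABABAABABAABABABAABABAABABABAABABAABABAABABABAABABAABABABAABABAABABA
5) ABABABAABABAABABABAABABAABABABAABABAABABAABABABAABABAABABA…ABABABAABABAABABABAABABAABABAABABABAABABAABABABAABABAABABA  (len 169)
6) BAABABAABABAABABABAABABAABABABAABABAABABAABABABAABABAABABA…ABABABAABABAABABABAABABAABABAABABABAABABAABABABAABABAABABA  (len 408)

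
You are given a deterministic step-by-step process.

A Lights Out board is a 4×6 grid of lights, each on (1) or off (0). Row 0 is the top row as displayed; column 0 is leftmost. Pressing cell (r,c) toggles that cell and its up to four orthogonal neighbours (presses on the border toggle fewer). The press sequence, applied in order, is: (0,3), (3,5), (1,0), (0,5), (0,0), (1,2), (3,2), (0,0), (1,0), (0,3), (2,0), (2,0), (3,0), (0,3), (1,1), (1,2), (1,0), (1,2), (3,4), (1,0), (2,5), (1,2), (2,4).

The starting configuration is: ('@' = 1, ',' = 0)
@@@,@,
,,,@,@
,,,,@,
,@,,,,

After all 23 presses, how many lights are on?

19

t=0: @@@,@,
,,,@,@
,,,,@,
,@,,,,
t=1: @@,@,,
,,,,,@
,,,,@,
,@,,,,
t=2: @@,@,,
,,,,,@
,,,,@@
,@,,@@
t=3: ,@,@,,
@@,,,@
@,,,@@
,@,,@@
t=4: ,@,@@@
@@,,,,
@,,,@@
,@,,@@
t=5: @,,@@@
,@,,,,
@,,,@@
,@,,@@
t=6: @,@@@@
,,@@,,
@,@,@@
,@,,@@
t=7: @,@@@@
,,@@,,
@,,,@@
,,@@@@
t=8: ,@@@@@
@,@@,,
@,,,@@
,,@@@@
t=9: @@@@@@
,@@@,,
,,,,@@
,,@@@@
t=10: @@,,,@
,@@,,,
,,,,@@
,,@@@@
t=11: @@,,,@
@@@,,,
@@,,@@
@,@@@@
t=12: @@,,,@
,@@,,,
,,,,@@
,,@@@@
t=13: @@,,,@
,@@,,,
@,,,@@
@@@@@@
t=14: @@@@@@
,@@@,,
@,,,@@
@@@@@@
t=15: @,@@@@
@,,@,,
@@,,@@
@@@@@@
t=16: @,,@@@
@@@,,,
@@@,@@
@@@@@@
t=17: ,,,@@@
,,@,,,
,@@,@@
@@@@@@
t=18: ,,@@@@
,@,@,,
,@,,@@
@@@@@@
t=19: ,,@@@@
,@,@,,
,@,,,@
@@@,,,
t=20: @,@@@@
@,,@,,
@@,,,@
@@@,,,
t=21: @,@@@@
@,,@,@
@@,,@,
@@@,,@
t=22: @,,@@@
@@@,,@
@@@,@,
@@@,,@
t=23: @,,@@@
@@@,@@
@@@@,@
@@@,@@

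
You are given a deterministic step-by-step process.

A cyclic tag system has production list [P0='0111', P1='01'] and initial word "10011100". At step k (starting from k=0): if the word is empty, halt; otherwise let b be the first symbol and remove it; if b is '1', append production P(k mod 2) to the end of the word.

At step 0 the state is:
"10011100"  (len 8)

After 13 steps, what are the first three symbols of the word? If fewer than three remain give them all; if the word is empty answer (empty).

101

step 0: "10011100"  (len 8)
step 1: "00111000111"  (len 11)
step 2: "0111000111"  (len 10)
step 3: "111000111"  (len 9)
step 4: "1100011101"  (len 10)
step 5: "1000111010111"  (len 13)
step 6: "00011101011101"  (len 14)
step 7: "0011101011101"  (len 13)
step 8: "011101011101"  (len 12)
step 9: "11101011101"  (len 11)
step 10: "110101110101"  (len 12)
step 11: "101011101010111"  (len 15)
step 12: "0101110101011101"  (len 16)
step 13: "101110101011101"  (len 15)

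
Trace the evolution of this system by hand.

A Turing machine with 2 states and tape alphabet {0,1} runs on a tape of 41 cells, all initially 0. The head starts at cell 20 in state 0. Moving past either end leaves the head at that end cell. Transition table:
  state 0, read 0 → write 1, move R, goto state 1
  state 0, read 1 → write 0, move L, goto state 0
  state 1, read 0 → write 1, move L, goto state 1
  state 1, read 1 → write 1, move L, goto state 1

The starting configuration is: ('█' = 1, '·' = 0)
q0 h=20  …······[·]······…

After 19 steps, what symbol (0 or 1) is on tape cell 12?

1

k=0  q0 h=20  …······[·]······…
k=1  q1 h=21  …·····█[·]······…
k=2  q1 h=20  …······[█]█·····…
k=3  q1 h=19  …······[·]██····…
k=4  q1 h=18  …······[·]███···…
k=5  q1 h=17  …······[·]████··…
k=6  q1 h=16  …······[·]█████·…
k=7  q1 h=15  …······[·]██████…
k=8  q1 h=14  …······[·]██████…
k=9  q1 h=13  …······[·]██████…
k=10  q1 h=12  …······[·]██████…
k=11  q1 h=11  …······[·]██████…
k=12  q1 h=10  …······[·]██████…
k=13  q1 h= 9  …······[·]██████…
k=14  q1 h= 8  …······[·]██████…
k=15  q1 h= 7  …······[·]██████…
k=16  q1 h= 6  |······[·]██████…
k=17  q1 h= 5  |·····[·]██████…
k=18  q1 h= 4  |····[·]██████…
k=19  q1 h= 3  |···[·]██████…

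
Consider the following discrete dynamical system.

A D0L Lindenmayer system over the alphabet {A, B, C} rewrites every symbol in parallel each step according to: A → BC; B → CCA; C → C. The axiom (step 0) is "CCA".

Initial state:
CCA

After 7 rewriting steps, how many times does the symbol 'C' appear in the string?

12

k=0  CCA
k=1  CCBC
k=2  CCCCAC
k=3  CCCCBCC
k=4  CCCCCCACC
k=5  CCCCCCBCCC
k=6  CCCCCCCCACCC
k=7  CCCCCCCCBCCCC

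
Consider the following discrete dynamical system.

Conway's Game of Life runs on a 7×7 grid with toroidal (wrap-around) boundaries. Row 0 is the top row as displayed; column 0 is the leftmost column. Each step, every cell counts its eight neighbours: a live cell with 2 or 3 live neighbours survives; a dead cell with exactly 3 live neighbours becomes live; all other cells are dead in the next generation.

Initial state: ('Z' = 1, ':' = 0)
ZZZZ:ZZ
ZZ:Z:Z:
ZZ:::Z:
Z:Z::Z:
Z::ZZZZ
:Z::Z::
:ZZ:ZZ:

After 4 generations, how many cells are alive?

k=0  ZZZZ:ZZ
ZZ:Z:Z:
ZZ:::Z:
Z:Z::Z:
Z::ZZZZ
:Z::Z::
:ZZ:ZZ:
k=1  :::::::
:::Z:Z:
:::::Z:
::ZZ:::
Z:ZZ:::
:Z:::::
:::::::
k=2  :::::::
::::Z::
::ZZ:::
:ZZZZ::
:::Z:::
:ZZ::::
:::::::
k=3  :::::::
:::Z:::
:Z:::::
:Z::Z::
::::Z::
::Z::::
:::::::
k=4  :::::::
:::::::
::Z::::
:::::::
:::Z:::
:::::::
:::::::

2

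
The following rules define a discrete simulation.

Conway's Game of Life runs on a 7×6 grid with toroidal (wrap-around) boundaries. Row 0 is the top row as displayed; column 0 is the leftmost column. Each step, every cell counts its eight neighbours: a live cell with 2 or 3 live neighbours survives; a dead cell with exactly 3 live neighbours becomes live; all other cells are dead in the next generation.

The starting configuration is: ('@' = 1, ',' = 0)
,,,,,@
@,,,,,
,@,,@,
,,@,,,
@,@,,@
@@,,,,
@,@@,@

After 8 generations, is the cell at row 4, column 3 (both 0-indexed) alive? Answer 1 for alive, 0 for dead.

step 0: ,,,,,@
@,,,,,
,@,,@,
,,@,,,
@,@,,@
@@,,,,
@,@@,@
step 1: ,@,,@@
@,,,,@
,@,,,,
@,@@,@
@,@,,@
,,,@@,
,,@,@@
step 2: ,@,@,,
,@,,@@
,@@,@,
,,@@@@
@,@,,,
@@@,,,
@,@,,,
step 3: ,@,@@@
,@,,@@
,@,,,,
@,,,@@
@,,,@,
@,@@,@
@,,@,,
step 4: ,@,@,,
,@,@,@
,@,,,,
@@,,@,
,,,,,,
@,@@,,
,,,,,,
step 5: @,,,@,
,@,,@,
,@,,@@
@@,,,,
@,@@,@
,,,,,,
,@,@,,
step 6: @@@@@@
,@,@@,
,@@,@@
,,,@,,
@,@,,@
@@,@@,
,,,,,,
step 7: @@,,,@
,,,,,,
@@,,,@
,,,@,,
@,@,,@
@@@@@,
,,,,,,
step 8: @,,,,,
,,,,,,
@,,,,,
,,@,@,
@,,,,@
@,@@@,
,,,@@,

0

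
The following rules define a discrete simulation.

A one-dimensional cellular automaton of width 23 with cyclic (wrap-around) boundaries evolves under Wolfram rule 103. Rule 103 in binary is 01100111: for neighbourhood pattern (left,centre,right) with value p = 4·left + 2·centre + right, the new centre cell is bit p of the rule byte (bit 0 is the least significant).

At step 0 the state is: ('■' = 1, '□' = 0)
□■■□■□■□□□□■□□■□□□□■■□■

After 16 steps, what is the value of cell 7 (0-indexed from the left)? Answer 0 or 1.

0

[0] □■■□■□■□□□□■□□■□□□□■■□■
[1] ■□■■■■■□■■■■□■■□■■■□■■■
[2] ■■□□□□■■□□□■■□■■□□■■□□□
[3] □■□■■■□■□■■□■■□■□■□■□■■
[4] ■■■□□■■■■□■■□■■■■■■■■□■
[5] □□■□■□□□■■□■■□□□□□□□■■□
[6] ■■■■■□■■□■■□■□■■■■■■□■□
[7] □□□□■■□■■□■■■■□□□□□■■■■
[8] □■■■□■■□■■□□□■□■■■■□□□■
[9] ■□□■■□■■□■□■■■■□□□■□■■■
[10] ■□■□■■□■■■■□□□■□■■■■□□□
[11] ■■■■□■■□□□■□■■■■□□□■□■■
[12] □□□■■□■□■■■■□□□■□■■■■□□
[13] ■■■□■■■■□□□■□■■■■□□□■□■
[14] □□■■□□□■□■■■■□□□■□■■■■□
[15] ■■□■□■■■■□□□■□■■■■□□□■□
[16] □■■■■□□□■□■■■■□□□■□■■■■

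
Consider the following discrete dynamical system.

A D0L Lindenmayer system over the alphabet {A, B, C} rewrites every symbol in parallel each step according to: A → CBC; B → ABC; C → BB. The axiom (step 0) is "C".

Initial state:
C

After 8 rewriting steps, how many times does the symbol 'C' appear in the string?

706

gen 0: C
gen 1: BB
gen 2: ABCABC
gen 3: CBCABCBBCBCABCBB
gen 4: BBABCBBCBCABCBBABCABCBBABCBBCBCABCBBABCABC
gen 5: ABCABCCBCABCBBABCABCBBABCBBCBCABCBBABCABCCBCABCBBCBCABCBBABCABCCBCABCBBABCABCBBABCBBCBCABCBBABCABCCBCABCBBCBCABCBB
gen 6: CBCABCBBCBCABCBBBBABCBBCBCABCBBABCABCCBCABCBBCBCABCBBABCAB…CBCABCBBCBCABCBBBBABCBBCBCABCBBABCABCBBABCBBCBCABCBBABCABC  (len 304)
gen 7: BBABCBBCBCABCBBABCABCBBABCBBCBCABCBBABCABCABCABCCBCABCBBAB…BABCABCCBCABCBBABCABCBBABCBBCBCABCBBABCABCCBCABCBBCBCABCBB  (len 814)
gen 8: ABCABCCBCABCBBABCABCBBABCBBCBCABCBBABCABCCBCABCBBCBCABCBBA…CBCABCBBCBCABCBBBBABCBBCBCABCBBABCABCBBABCBBCBCABCBBABCABC  (len 2182)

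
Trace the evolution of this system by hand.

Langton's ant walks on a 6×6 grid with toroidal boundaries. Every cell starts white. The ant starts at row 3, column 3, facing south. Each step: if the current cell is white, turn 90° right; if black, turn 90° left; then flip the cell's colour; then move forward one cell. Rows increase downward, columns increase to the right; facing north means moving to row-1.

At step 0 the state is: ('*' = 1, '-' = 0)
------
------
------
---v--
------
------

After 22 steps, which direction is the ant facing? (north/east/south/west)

k=0  ------
------
------
---v--
------
------
k=1  ------
------
------
--<*--
------
------
k=2  ------
------
--^---
--**--
------
------
k=3  ------
------
--*>--
--**--
------
------
k=4  ------
------
--**--
--*v--
------
------
k=5  ------
------
--**--
--*->-
------
------
k=6  ------
------
--**--
--*-*-
----v-
------
k=7  ------
------
--**--
--*-*-
---<*-
------
k=8  ------
------
--**--
--*^*-
---**-
------
k=9  ------
------
--**--
--**>-
---**-
------
k=10  ------
------
--**^-
--**--
---**-
------
k=11  ------
------
--***>
--**--
---**-
------
k=12  ------
------
--****
--**-v
---**-
------
k=13  ------
------
--****
--**<*
---**-
------
k=14  ------
------
--**^*
--****
---**-
------
k=15  ------
------
--*<-*
--****
---**-
------
k=16  ------
------
--*--*
--*v**
---**-
------
k=17  ------
------
--*--*
--*->*
---**-
------
k=18  ------
------
--*-^*
--*--*
---**-
------
k=19  ------
------
--*-*>
--*--*
---**-
------
k=20  ------
-----^
--*-*-
--*--*
---**-
------
k=21  ------
>----*
--*-*-
--*--*
---**-
------
k=22  ------
*----*
v-*-*-
--*--*
---**-
------

south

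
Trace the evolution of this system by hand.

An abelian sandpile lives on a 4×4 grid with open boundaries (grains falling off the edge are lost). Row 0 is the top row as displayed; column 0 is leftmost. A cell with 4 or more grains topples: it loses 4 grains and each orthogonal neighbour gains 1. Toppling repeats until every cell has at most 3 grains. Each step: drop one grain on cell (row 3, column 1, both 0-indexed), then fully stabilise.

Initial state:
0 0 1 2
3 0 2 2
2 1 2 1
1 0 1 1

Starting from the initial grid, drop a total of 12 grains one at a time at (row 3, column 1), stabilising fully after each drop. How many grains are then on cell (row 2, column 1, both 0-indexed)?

t=0: 0 0 1 2
3 0 2 2
2 1 2 1
1 0 1 1
t=1: 0 0 1 2
3 0 2 2
2 1 2 1
1 1 1 1
t=2: 0 0 1 2
3 0 2 2
2 1 2 1
1 2 1 1
t=3: 0 0 1 2
3 0 2 2
2 1 2 1
1 3 1 1
t=4: 0 0 1 2
3 0 2 2
2 2 2 1
2 0 2 1
t=5: 0 0 1 2
3 0 2 2
2 2 2 1
2 1 2 1
t=6: 0 0 1 2
3 0 2 2
2 2 2 1
2 2 2 1
t=7: 0 0 1 2
3 0 2 2
2 2 2 1
2 3 2 1
t=8: 0 0 1 2
3 0 2 2
2 3 2 1
3 0 3 1
t=9: 0 0 1 2
3 0 2 2
2 3 2 1
3 1 3 1
t=10: 0 0 1 2
3 0 2 2
2 3 2 1
3 2 3 1
t=11: 0 0 1 2
3 0 2 2
2 3 2 1
3 3 3 1
t=12: 1 0 1 2
0 2 3 2
1 2 0 2
1 3 1 2

2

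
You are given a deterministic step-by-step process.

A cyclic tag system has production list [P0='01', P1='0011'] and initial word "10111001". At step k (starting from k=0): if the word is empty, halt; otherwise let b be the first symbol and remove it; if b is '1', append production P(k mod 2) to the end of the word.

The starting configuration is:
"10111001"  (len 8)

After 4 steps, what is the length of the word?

step 0: "10111001"  (len 8)
step 1: "011100101"  (len 9)
step 2: "11100101"  (len 8)
step 3: "110010101"  (len 9)
step 4: "100101010011"  (len 12)

12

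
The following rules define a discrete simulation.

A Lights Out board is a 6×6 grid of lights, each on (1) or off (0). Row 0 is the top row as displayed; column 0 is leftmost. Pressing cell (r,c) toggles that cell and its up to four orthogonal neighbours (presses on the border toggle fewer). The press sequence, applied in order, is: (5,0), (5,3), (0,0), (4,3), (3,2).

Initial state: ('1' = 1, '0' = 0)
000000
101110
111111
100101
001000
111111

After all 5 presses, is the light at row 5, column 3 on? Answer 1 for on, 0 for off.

gen 0: 000000
101110
111111
100101
001000
111111
gen 1: 000000
101110
111111
100101
101000
001111
gen 2: 000000
101110
111111
100101
101100
000001
gen 3: 110000
001110
111111
100101
101100
000001
gen 4: 110000
001110
111111
100001
100010
000101
gen 5: 110000
001110
110111
111101
101010
000101

1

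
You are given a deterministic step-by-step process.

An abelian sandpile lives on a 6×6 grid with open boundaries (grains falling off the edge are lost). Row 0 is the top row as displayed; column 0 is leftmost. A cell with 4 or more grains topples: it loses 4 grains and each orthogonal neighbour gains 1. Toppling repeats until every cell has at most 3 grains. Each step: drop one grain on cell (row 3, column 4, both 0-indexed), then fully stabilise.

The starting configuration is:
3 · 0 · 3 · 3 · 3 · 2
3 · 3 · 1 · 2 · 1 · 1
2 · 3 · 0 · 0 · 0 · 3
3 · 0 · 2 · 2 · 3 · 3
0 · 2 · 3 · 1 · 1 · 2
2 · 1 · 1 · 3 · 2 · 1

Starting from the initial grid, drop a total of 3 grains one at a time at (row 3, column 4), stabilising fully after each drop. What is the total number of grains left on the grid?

66

t=0: 3 · 0 · 3 · 3 · 3 · 2
3 · 3 · 1 · 2 · 1 · 1
2 · 3 · 0 · 0 · 0 · 3
3 · 0 · 2 · 2 · 3 · 3
0 · 2 · 3 · 1 · 1 · 2
2 · 1 · 1 · 3 · 2 · 1
t=1: 3 · 0 · 3 · 3 · 3 · 2
3 · 3 · 1 · 2 · 1 · 2
2 · 3 · 0 · 0 · 2 · 0
3 · 0 · 2 · 3 · 1 · 1
0 · 2 · 3 · 1 · 2 · 3
2 · 1 · 1 · 3 · 2 · 1
t=2: 3 · 0 · 3 · 3 · 3 · 2
3 · 3 · 1 · 2 · 1 · 2
2 · 3 · 0 · 0 · 2 · 0
3 · 0 · 2 · 3 · 2 · 1
0 · 2 · 3 · 1 · 2 · 3
2 · 1 · 1 · 3 · 2 · 1
t=3: 3 · 0 · 3 · 3 · 3 · 2
3 · 3 · 1 · 2 · 1 · 2
2 · 3 · 0 · 0 · 2 · 0
3 · 0 · 2 · 3 · 3 · 1
0 · 2 · 3 · 1 · 2 · 3
2 · 1 · 1 · 3 · 2 · 1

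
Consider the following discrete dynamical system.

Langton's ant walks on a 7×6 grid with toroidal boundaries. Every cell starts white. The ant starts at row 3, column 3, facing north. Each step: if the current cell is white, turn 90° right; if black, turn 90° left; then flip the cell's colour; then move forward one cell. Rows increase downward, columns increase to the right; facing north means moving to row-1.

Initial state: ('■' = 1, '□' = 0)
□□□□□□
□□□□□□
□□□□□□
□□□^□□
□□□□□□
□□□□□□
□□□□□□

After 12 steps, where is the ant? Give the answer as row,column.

k=0  □□□□□□
□□□□□□
□□□□□□
□□□^□□
□□□□□□
□□□□□□
□□□□□□
k=1  □□□□□□
□□□□□□
□□□□□□
□□□■>□
□□□□□□
□□□□□□
□□□□□□
k=2  □□□□□□
□□□□□□
□□□□□□
□□□■■□
□□□□v□
□□□□□□
□□□□□□
k=3  □□□□□□
□□□□□□
□□□□□□
□□□■■□
□□□<■□
□□□□□□
□□□□□□
k=4  □□□□□□
□□□□□□
□□□□□□
□□□^■□
□□□■■□
□□□□□□
□□□□□□
k=5  □□□□□□
□□□□□□
□□□□□□
□□<□■□
□□□■■□
□□□□□□
□□□□□□
k=6  □□□□□□
□□□□□□
□□^□□□
□□■□■□
□□□■■□
□□□□□□
□□□□□□
k=7  □□□□□□
□□□□□□
□□■>□□
□□■□■□
□□□■■□
□□□□□□
□□□□□□
k=8  □□□□□□
□□□□□□
□□■■□□
□□■v■□
□□□■■□
□□□□□□
□□□□□□
k=9  □□□□□□
□□□□□□
□□■■□□
□□<■■□
□□□■■□
□□□□□□
□□□□□□
k=10  □□□□□□
□□□□□□
□□■■□□
□□□■■□
□□v■■□
□□□□□□
□□□□□□
k=11  □□□□□□
□□□□□□
□□■■□□
□□□■■□
□<■■■□
□□□□□□
□□□□□□
k=12  □□□□□□
□□□□□□
□□■■□□
□^□■■□
□■■■■□
□□□□□□
□□□□□□

3,1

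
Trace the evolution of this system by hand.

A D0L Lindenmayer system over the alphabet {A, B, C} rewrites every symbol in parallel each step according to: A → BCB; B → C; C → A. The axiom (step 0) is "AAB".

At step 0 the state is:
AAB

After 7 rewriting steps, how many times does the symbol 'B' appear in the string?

gen 0: AAB
gen 1: BCBBCBC
gen 2: CACCACA
gen 3: ABCBAABCBABCB
gen 4: BCBCACBCBBCBCACBCBCAC
gen 5: CACABCBACACCACABCBACACABCBA
gen 6: ABCBABCBCACBCBABCBAABCBABCBCACBCBABCBABCBCACBCB
gen 7: BCBCACBCBCACABCBACACBCBCACBCBBCBCACBCBCACABCBACACBCBCACBCBCACABCBACAC

22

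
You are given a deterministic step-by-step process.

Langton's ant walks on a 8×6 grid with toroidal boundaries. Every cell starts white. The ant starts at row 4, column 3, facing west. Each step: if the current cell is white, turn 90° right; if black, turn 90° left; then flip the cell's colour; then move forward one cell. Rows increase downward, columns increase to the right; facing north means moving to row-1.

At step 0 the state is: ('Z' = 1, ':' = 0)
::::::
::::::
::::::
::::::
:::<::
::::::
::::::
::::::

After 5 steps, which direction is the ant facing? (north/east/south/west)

south

t=0: ::::::
::::::
::::::
::::::
:::<::
::::::
::::::
::::::
t=1: ::::::
::::::
::::::
:::^::
:::Z::
::::::
::::::
::::::
t=2: ::::::
::::::
::::::
:::Z>:
:::Z::
::::::
::::::
::::::
t=3: ::::::
::::::
::::::
:::ZZ:
:::Zv:
::::::
::::::
::::::
t=4: ::::::
::::::
::::::
:::ZZ:
:::<Z:
::::::
::::::
::::::
t=5: ::::::
::::::
::::::
:::ZZ:
::::Z:
:::v::
::::::
::::::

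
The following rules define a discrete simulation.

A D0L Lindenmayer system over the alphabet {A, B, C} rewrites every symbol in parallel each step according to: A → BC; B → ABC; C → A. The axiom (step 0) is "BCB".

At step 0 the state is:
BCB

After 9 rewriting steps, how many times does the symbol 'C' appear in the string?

gen 0: BCB
gen 1: ABCAABC
gen 2: BCABCABCBCABCA
gen 3: ABCABCABCABCABCAABCABCABCABC
gen 4: BCABCABCABCABCABCABCABCABCABCABCBCABCABCABCABCABCABCABCA
gen 5: ABCABCABCABCABCABCABCABCABCABCABCABCABCABCABCABCABCABCABCABCABCAABCABCABCABCABCABCABCABCABCABCABCABCABCABCABCABC
gen 6: BCABCABCABCABCABCABCABCABCABCABCABCABCABCABCABCABCABCABCAB…ABCABCABCABCABCABCABCABCABCABCABCABCABCABCABCABCABCABCABCA  (len 224)
gen 7: ABCABCABCABCABCABCABCABCABCABCABCABCABCABCABCABCABCABCABCA…CABCABCABCABCABCABCABCABCABCABCABCABCABCABCABCABCABCABCABC  (len 448)
gen 8: BCABCABCABCABCABCABCABCABCABCABCABCABCABCABCABCABCABCABCAB…ABCABCABCABCABCABCABCABCABCABCABCABCABCABCABCABCABCABCABCA  (len 896)
gen 9: ABCABCABCABCABCABCABCABCABCABCABCABCABCABCABCABCABCABCABCA…CABCABCABCABCABCABCABCABCABCABCABCABCABCABCABCABCABCABCABC  (len 1792)

597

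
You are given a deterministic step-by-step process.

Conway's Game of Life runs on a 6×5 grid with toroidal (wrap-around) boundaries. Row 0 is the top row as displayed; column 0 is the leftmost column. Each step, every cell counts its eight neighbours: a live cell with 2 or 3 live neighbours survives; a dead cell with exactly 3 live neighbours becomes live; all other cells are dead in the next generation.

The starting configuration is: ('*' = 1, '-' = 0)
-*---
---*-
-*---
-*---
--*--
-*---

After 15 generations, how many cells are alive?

t=0: -*---
---*-
-*---
-*---
--*--
-*---
t=1: --*--
--*--
--*--
-**--
-**--
-**--
t=2: --**-
-***-
--**-
---*-
*--*-
---*-
t=3: -*--*
-*--*
-*--*
---*-
--**-
---*-
t=4: --***
-****
--***
---**
--***
---**
t=5: -*---
-*---
-*---
*----
*-*--
*----
t=6: **---
***--
**---
*----
*---*
*----
t=7: --*-*
--*-*
--*-*
-----
**--*
-----
t=8: -----
***-*
-----
-*-**
*----
-*-**
t=9: -----
**---
-----
*---*
-*---
*---*
t=10: -*--*
-----
-*--*
*----
-*---
*----
t=11: *----
-----
*----
**---
**---
**---
t=12: **---
-----
**---
----*
--*-*
----*
t=13: *----
-----
*----
-*-**
*---*
-*-**
t=14: *---*
-----
*---*
-*-*-
-*---
-*-*-
t=15: *---*
-----
*---*
-**-*
**---
-**-*

12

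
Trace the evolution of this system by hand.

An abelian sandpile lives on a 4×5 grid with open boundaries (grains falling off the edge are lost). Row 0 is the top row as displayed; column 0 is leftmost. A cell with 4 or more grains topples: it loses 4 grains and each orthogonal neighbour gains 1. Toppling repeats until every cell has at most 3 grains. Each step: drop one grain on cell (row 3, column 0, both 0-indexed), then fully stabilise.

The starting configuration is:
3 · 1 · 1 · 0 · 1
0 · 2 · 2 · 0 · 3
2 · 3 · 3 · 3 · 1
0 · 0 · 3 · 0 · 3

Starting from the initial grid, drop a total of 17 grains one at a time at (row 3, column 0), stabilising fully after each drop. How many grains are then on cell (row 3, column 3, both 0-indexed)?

2

[0] 3 · 1 · 1 · 0 · 1
0 · 2 · 2 · 0 · 3
2 · 3 · 3 · 3 · 1
0 · 0 · 3 · 0 · 3
[1] 3 · 1 · 1 · 0 · 1
0 · 2 · 2 · 0 · 3
2 · 3 · 3 · 3 · 1
1 · 0 · 3 · 0 · 3
[2] 3 · 1 · 1 · 0 · 1
0 · 2 · 2 · 0 · 3
2 · 3 · 3 · 3 · 1
2 · 0 · 3 · 0 · 3
[3] 3 · 1 · 1 · 0 · 1
0 · 2 · 2 · 0 · 3
2 · 3 · 3 · 3 · 1
3 · 0 · 3 · 0 · 3
[4] 3 · 1 · 1 · 0 · 1
0 · 2 · 2 · 0 · 3
3 · 3 · 3 · 3 · 1
0 · 1 · 3 · 0 · 3
[5] 3 · 1 · 1 · 0 · 1
0 · 2 · 2 · 0 · 3
3 · 3 · 3 · 3 · 1
1 · 1 · 3 · 0 · 3
[6] 3 · 1 · 1 · 0 · 1
0 · 2 · 2 · 0 · 3
3 · 3 · 3 · 3 · 1
2 · 1 · 3 · 0 · 3
[7] 3 · 1 · 1 · 0 · 1
0 · 2 · 2 · 0 · 3
3 · 3 · 3 · 3 · 1
3 · 1 · 3 · 0 · 3
[8] 3 · 1 · 1 · 0 · 1
1 · 3 · 3 · 1 · 3
1 · 2 · 2 · 0 · 2
2 · 0 · 1 · 2 · 3
[9] 3 · 1 · 1 · 0 · 1
1 · 3 · 3 · 1 · 3
1 · 2 · 2 · 0 · 2
3 · 0 · 1 · 2 · 3
[10] 3 · 1 · 1 · 0 · 1
1 · 3 · 3 · 1 · 3
2 · 2 · 2 · 0 · 2
0 · 1 · 1 · 2 · 3
[11] 3 · 1 · 1 · 0 · 1
1 · 3 · 3 · 1 · 3
2 · 2 · 2 · 0 · 2
1 · 1 · 1 · 2 · 3
[12] 3 · 1 · 1 · 0 · 1
1 · 3 · 3 · 1 · 3
2 · 2 · 2 · 0 · 2
2 · 1 · 1 · 2 · 3
[13] 3 · 1 · 1 · 0 · 1
1 · 3 · 3 · 1 · 3
2 · 2 · 2 · 0 · 2
3 · 1 · 1 · 2 · 3
[14] 3 · 1 · 1 · 0 · 1
1 · 3 · 3 · 1 · 3
3 · 2 · 2 · 0 · 2
0 · 2 · 1 · 2 · 3
[15] 3 · 1 · 1 · 0 · 1
1 · 3 · 3 · 1 · 3
3 · 2 · 2 · 0 · 2
1 · 2 · 1 · 2 · 3
[16] 3 · 1 · 1 · 0 · 1
1 · 3 · 3 · 1 · 3
3 · 2 · 2 · 0 · 2
2 · 2 · 1 · 2 · 3
[17] 3 · 1 · 1 · 0 · 1
1 · 3 · 3 · 1 · 3
3 · 2 · 2 · 0 · 2
3 · 2 · 1 · 2 · 3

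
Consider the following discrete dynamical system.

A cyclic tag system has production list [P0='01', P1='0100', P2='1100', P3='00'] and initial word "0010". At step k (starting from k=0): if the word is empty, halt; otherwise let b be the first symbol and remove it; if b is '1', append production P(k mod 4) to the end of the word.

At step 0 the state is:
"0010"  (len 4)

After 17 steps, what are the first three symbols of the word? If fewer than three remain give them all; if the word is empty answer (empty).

[0] "0010"  (len 4)
[1] "010"  (len 3)
[2] "10"  (len 2)
[3] "01100"  (len 5)
[4] "1100"  (len 4)
[5] "10001"  (len 5)
[6] "00010100"  (len 8)
[7] "0010100"  (len 7)
[8] "010100"  (len 6)
[9] "10100"  (len 5)
[10] "01000100"  (len 8)
[11] "1000100"  (len 7)
[12] "00010000"  (len 8)
[13] "0010000"  (len 7)
[14] "010000"  (len 6)
[15] "10000"  (len 5)
[16] "000000"  (len 6)
[17] "00000"  (len 5)

000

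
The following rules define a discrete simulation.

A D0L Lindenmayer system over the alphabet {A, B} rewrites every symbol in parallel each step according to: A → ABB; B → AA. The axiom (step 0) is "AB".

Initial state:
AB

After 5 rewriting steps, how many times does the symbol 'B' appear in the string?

k=0  AB
k=1  ABBAA
k=2  ABBAAAAABBABB
k=3  ABBAAAAABBABBABBABBABBAAAAABBAAAA
k=4  ABBAAAAABBABBABBABBABBAAAAABBAAAAABBAAAAABBAAAAABBAAAAABBABBABBABBABBAAAAABBABBABBABB
k=5  ABBAAAAABBABBABBABBABBAAAAABBAAAAABBAAAAABBAAAAABBAAAAABBA…AAAAABBAAAAABBAAAAABBABBABBABBABBAAAAABBAAAAABBAAAAABBAAAA  (len 217)

94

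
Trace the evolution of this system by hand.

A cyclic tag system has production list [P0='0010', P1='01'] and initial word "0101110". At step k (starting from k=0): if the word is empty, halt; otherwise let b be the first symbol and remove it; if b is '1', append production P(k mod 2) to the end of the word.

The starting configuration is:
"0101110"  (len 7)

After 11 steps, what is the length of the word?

step 0: "0101110"  (len 7)
step 1: "101110"  (len 6)
step 2: "0111001"  (len 7)
step 3: "111001"  (len 6)
step 4: "1100101"  (len 7)
step 5: "1001010010"  (len 10)
step 6: "00101001001"  (len 11)
step 7: "0101001001"  (len 10)
step 8: "101001001"  (len 9)
step 9: "010010010010"  (len 12)
step 10: "10010010010"  (len 11)
step 11: "00100100100010"  (len 14)

14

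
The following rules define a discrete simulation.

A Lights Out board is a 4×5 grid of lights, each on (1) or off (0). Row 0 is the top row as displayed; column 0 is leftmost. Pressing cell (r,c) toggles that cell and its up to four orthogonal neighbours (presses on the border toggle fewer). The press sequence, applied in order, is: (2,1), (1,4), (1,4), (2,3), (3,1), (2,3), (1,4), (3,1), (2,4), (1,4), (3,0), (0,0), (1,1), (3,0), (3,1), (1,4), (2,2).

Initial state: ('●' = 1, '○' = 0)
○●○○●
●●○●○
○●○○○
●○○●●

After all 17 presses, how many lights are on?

7

t=0: ○●○○●
●●○●○
○●○○○
●○○●●
t=1: ○●○○●
●○○●○
●○●○○
●●○●●
t=2: ○●○○○
●○○○●
●○●○●
●●○●●
t=3: ○●○○●
●○○●○
●○●○○
●●○●●
t=4: ○●○○●
●○○○○
●○○●●
●●○○●
t=5: ○●○○●
●○○○○
●●○●●
○○●○●
t=6: ○●○○●
●○○●○
●●●○○
○○●●●
t=7: ○●○○○
●○○○●
●●●○●
○○●●●
t=8: ○●○○○
●○○○●
●○●○●
●●○●●
t=9: ○●○○○
●○○○○
●○●●○
●●○●○
t=10: ○●○○●
●○○●●
●○●●●
●●○●○
t=11: ○●○○●
●○○●●
○○●●●
○○○●○
t=12: ●○○○●
○○○●●
○○●●●
○○○●○
t=13: ●●○○●
●●●●●
○●●●●
○○○●○
t=14: ●●○○●
●●●●●
●●●●●
●●○●○
t=15: ●●○○●
●●●●●
●○●●●
○○●●○
t=16: ●●○○○
●●●○○
●○●●○
○○●●○
t=17: ●●○○○
●●○○○
●●○○○
○○○●○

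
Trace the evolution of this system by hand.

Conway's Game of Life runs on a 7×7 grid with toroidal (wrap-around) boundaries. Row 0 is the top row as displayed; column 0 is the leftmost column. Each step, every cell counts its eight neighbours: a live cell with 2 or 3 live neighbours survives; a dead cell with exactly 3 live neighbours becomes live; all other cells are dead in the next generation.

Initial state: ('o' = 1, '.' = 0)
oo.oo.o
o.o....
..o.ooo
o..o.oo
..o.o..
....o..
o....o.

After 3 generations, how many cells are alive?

21

step 0: oo.oo.o
o.o....
..o.ooo
o..o.oo
..o.o..
....o..
o....o.
step 1: ..oooo.
..o....
..o.o..
ooo....
....o.o
...ooo.
oo.o.o.
step 2: .....oo
.oo..o.
..o....
ooo..o.
ooo.o.o
o.oo...
.o.....
step 3: ooo..oo
.oo..oo
o..o..o
.....o.
....oo.
...o..o
ooo...o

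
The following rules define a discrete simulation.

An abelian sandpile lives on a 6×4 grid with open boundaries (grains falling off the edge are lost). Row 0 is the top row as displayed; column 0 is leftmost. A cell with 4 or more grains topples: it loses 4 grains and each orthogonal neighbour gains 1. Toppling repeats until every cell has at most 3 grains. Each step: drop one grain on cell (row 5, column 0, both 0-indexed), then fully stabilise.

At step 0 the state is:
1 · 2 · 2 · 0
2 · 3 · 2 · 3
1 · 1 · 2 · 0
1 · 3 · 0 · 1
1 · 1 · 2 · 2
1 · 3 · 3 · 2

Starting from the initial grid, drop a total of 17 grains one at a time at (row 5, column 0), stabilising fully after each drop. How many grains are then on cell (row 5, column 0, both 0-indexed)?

[0] 1 · 2 · 2 · 0
2 · 3 · 2 · 3
1 · 1 · 2 · 0
1 · 3 · 0 · 1
1 · 1 · 2 · 2
1 · 3 · 3 · 2
[1] 1 · 2 · 2 · 0
2 · 3 · 2 · 3
1 · 1 · 2 · 0
1 · 3 · 0 · 1
1 · 1 · 2 · 2
2 · 3 · 3 · 2
[2] 1 · 2 · 2 · 0
2 · 3 · 2 · 3
1 · 1 · 2 · 0
1 · 3 · 0 · 1
1 · 1 · 2 · 2
3 · 3 · 3 · 2
[3] 1 · 2 · 2 · 0
2 · 3 · 2 · 3
1 · 1 · 2 · 0
1 · 3 · 0 · 1
2 · 2 · 3 · 2
1 · 1 · 0 · 3
[4] 1 · 2 · 2 · 0
2 · 3 · 2 · 3
1 · 1 · 2 · 0
1 · 3 · 0 · 1
2 · 2 · 3 · 2
2 · 1 · 0 · 3
[5] 1 · 2 · 2 · 0
2 · 3 · 2 · 3
1 · 1 · 2 · 0
1 · 3 · 0 · 1
2 · 2 · 3 · 2
3 · 1 · 0 · 3
[6] 1 · 2 · 2 · 0
2 · 3 · 2 · 3
1 · 1 · 2 · 0
1 · 3 · 0 · 1
3 · 2 · 3 · 2
0 · 2 · 0 · 3
[7] 1 · 2 · 2 · 0
2 · 3 · 2 · 3
1 · 1 · 2 · 0
1 · 3 · 0 · 1
3 · 2 · 3 · 2
1 · 2 · 0 · 3
[8] 1 · 2 · 2 · 0
2 · 3 · 2 · 3
1 · 1 · 2 · 0
1 · 3 · 0 · 1
3 · 2 · 3 · 2
2 · 2 · 0 · 3
[9] 1 · 2 · 2 · 0
2 · 3 · 2 · 3
1 · 1 · 2 · 0
1 · 3 · 0 · 1
3 · 2 · 3 · 2
3 · 2 · 0 · 3
[10] 1 · 2 · 2 · 0
2 · 3 · 2 · 3
1 · 1 · 2 · 0
2 · 3 · 0 · 1
0 · 3 · 3 · 2
1 · 3 · 0 · 3
[11] 1 · 2 · 2 · 0
2 · 3 · 2 · 3
1 · 1 · 2 · 0
2 · 3 · 0 · 1
0 · 3 · 3 · 2
2 · 3 · 0 · 3
[12] 1 · 2 · 2 · 0
2 · 3 · 2 · 3
1 · 1 · 2 · 0
2 · 3 · 0 · 1
0 · 3 · 3 · 2
3 · 3 · 0 · 3
[13] 1 · 2 · 2 · 0
2 · 3 · 2 · 3
1 · 2 · 2 · 0
3 · 0 · 2 · 1
2 · 2 · 0 · 3
1 · 1 · 2 · 3
[14] 1 · 2 · 2 · 0
2 · 3 · 2 · 3
1 · 2 · 2 · 0
3 · 0 · 2 · 1
2 · 2 · 0 · 3
2 · 1 · 2 · 3
[15] 1 · 2 · 2 · 0
2 · 3 · 2 · 3
1 · 2 · 2 · 0
3 · 0 · 2 · 1
2 · 2 · 0 · 3
3 · 1 · 2 · 3
[16] 1 · 2 · 2 · 0
2 · 3 · 2 · 3
1 · 2 · 2 · 0
3 · 0 · 2 · 1
3 · 2 · 0 · 3
0 · 2 · 2 · 3
[17] 1 · 2 · 2 · 0
2 · 3 · 2 · 3
1 · 2 · 2 · 0
3 · 0 · 2 · 1
3 · 2 · 0 · 3
1 · 2 · 2 · 3

1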